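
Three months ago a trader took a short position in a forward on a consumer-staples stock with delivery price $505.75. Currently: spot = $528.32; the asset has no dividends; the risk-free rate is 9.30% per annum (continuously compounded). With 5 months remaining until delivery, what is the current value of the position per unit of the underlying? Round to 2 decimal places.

-$41.79

Current fair forward for the remaining 5 months: F = S·e^(r·T), r = 0.0930
F = 528.32 · e^(0.0930 × 5/12) = 528.32 × 1.039511 = 549.1945
Value of long forward = (F − K)·e^(−rT) = (549.1945 − 505.75) · e^(−0.0930·5/12)
= 43.4445 × 0.961991 = 41.79
Short position value = −(long value) = -$41.79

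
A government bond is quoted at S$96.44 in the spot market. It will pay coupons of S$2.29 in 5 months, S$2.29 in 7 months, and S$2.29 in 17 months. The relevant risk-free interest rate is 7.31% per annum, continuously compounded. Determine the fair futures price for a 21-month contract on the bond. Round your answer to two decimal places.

S$102.24

PV(coupons) I = 2.29·e^(−0.0731·5/12) + 2.29·e^(−0.0731·7/12) + 2.29·e^(−0.0731·17/12)
I = 2.2213 + 2.1944 + 2.0647 = 6.4804
F = (S − I)·e^(rT) = (96.44 − 6.4804) · e^(0.0731·21/12)
= 89.9596 · e^0.127925 = 89.9596 × 1.136468 = S$102.24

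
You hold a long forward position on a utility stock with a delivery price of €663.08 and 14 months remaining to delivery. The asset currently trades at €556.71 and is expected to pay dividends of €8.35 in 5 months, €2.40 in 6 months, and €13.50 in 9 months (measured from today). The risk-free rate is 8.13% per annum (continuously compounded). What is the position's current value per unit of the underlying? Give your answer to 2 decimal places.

PV(remaining dividends) I = 8.35·e^(−0.0813·5/12) + 2.40·e^(−0.0813·6/12) + 13.50·e^(−0.0813·9/12) = 23.0777
Current forward F = (S − I)·e^(rT) = (556.71 − 23.0777)·e^(0.0813·14/12) = 533.6323 × 1.099494 = 586.7255
Value (long) = (F − K)·e^(−rT) = (586.7255 − 663.08) × 0.909509 = -69.4451
Value = -€69.45

-€69.45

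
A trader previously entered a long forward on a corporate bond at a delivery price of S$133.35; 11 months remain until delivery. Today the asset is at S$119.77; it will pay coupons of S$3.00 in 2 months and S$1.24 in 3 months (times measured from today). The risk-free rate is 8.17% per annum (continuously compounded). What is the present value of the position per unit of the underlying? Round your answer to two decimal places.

-S$8.13

PV(remaining coupons) I = 3.00·e^(−0.0817·2/12) + 1.24·e^(−0.0817·3/12) = 4.1744
Current forward F = (S − I)·e^(rT) = (119.77 − 4.1744)·e^(0.0817·11/12) = 115.5956 × 1.077767 = 124.5851
Value (long) = (F − K)·e^(−rT) = (124.5851 − 133.35) × 0.927844 = -8.1325
Value = -S$8.13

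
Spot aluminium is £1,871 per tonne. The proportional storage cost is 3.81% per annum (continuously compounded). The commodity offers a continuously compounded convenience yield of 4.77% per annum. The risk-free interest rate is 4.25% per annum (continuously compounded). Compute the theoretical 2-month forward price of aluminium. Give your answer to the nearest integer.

£1,881 per tonne

Net carry = r + u − y = 0.0425 + 0.0381 − 0.0477 = 0.0329
F = S·e^((r+u−y)T) = 1871 · e^(0.0329 × 2/12) = 1871 · e^0.005483
= 1871 × 1.005498 = £1,881 per tonne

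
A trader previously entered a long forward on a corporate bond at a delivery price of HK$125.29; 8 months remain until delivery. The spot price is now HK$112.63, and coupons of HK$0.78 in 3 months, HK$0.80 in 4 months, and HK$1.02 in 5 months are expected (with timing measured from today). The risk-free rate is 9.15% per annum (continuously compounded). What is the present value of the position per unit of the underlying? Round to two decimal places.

-HK$7.77

PV(remaining coupons) I = 0.78·e^(−0.0915·3/12) + 0.80·e^(−0.0915·4/12) + 1.02·e^(−0.0915·5/12) = 2.5202
Current forward F = (S − I)·e^(rT) = (112.63 − 2.5202)·e^(0.0915·8/12) = 110.1098 × 1.062899 = 117.0356
Value (long) = (F − K)·e^(−rT) = (117.0356 − 125.29) × 0.940823 = -7.7659
Value = -HK$7.77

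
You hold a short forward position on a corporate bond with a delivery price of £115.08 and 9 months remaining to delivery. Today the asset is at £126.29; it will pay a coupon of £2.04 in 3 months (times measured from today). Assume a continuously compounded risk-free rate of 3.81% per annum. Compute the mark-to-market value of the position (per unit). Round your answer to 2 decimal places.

PV(remaining coupons) I = 2.04·e^(−0.0381·3/12) = 2.0207
Current forward F = (S − I)·e^(rT) = (126.29 − 2.0207)·e^(0.0381·9/12) = 124.2693 × 1.028987 = 127.8715
Value (long) = (F − K)·e^(−rT) = (127.8715 − 115.08) × 0.971829 = 12.4312
Short position value = −(long value) = -£12.43

-£12.43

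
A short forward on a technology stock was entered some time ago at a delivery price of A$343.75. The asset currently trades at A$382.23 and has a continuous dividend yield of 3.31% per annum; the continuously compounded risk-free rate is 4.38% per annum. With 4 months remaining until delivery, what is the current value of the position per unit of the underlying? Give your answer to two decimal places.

Current fair forward for the remaining 4 months: F = S·e^((r − q)·T), (r − q) = 0.0438 − 0.0331 = 0.0107
F = 382.23 · e^(0.0107 × 4/12) = 382.23 × 1.003573 = 383.5957
Value of long forward = (F − K)·e^(−rT) = (383.5957 − 343.75) · e^(−0.0438·4/12)
= 39.8457 × 0.985506 = 39.27
Short position value = −(long value) = -A$39.27

-A$39.27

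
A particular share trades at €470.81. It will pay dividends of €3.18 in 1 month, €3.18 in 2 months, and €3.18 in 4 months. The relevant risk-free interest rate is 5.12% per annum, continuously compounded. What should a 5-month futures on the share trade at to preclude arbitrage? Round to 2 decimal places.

€471.31

PV(dividends) I = 3.18·e^(−0.0512·1/12) + 3.18·e^(−0.0512·2/12) + 3.18·e^(−0.0512·4/12)
I = 3.1665 + 3.1530 + 3.1262 = 9.4457
F = (S − I)·e^(rT) = (470.81 − 9.4457) · e^(0.0512·5/12)
= 461.3643 · e^0.021333 = 461.3643 × 1.021562 = €471.31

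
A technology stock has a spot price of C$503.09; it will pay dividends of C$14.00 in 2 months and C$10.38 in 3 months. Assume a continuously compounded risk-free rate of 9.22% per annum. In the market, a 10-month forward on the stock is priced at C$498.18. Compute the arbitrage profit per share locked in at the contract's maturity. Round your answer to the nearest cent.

PV(dividends) I = 14.00·e^(−0.0922·2/12) + 10.38·e^(−0.0922·3/12) = 23.9300
Fair forward F* = (S − I)·e^(rT) = (503.09 − 23.9300)·e^0.076833 = 479.1600 × 1.079862 = 517.4267
Market C$498.18 < fair 517.4267: forward underpriced → reverse cash-and-carry (short the stock, invest proceeds at r, pay the dividends, go long the forward).
Profit at T = |F_mkt − F*| = |498.18 − 517.4267| = C$19.25 per share

C$19.25 per share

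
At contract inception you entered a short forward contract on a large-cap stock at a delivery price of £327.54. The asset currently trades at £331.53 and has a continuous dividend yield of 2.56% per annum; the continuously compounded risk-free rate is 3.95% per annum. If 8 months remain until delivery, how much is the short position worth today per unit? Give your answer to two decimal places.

-£6.89

Current fair forward for the remaining 8 months: F = S·e^((r − q)·T), (r − q) = 0.0395 − 0.0256 = 0.0139
F = 331.53 · e^(0.0139 × 8/12) = 331.53 × 1.009310 = 334.6165
Value of long forward = (F − K)·e^(−rT) = (334.6165 − 327.54) · e^(−0.0395·8/12)
= 7.0765 × 0.974010 = 6.89
Short position value = −(long value) = -£6.89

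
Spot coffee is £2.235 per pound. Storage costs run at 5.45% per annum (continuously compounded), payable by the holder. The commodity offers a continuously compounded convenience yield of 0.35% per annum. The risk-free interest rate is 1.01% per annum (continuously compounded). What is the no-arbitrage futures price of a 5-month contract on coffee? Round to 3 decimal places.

£2.293 per pound

Net carry = r + u − y = 0.0101 + 0.0545 − 0.0035 = 0.0611
F = S·e^((r+u−y)T) = 2.235 · e^(0.0611 × 5/12) = 2.235 · e^0.025458
= 2.235 × 1.025785 = £2.293 per pound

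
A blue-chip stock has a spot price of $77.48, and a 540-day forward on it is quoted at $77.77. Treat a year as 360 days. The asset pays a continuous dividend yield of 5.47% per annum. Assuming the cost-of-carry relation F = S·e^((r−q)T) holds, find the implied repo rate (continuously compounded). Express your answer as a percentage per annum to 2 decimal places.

From F = S·e^((r−q)T): (r − q) = ln(F/S)/T
ln(77.77/77.48) = ln(1.003743) = 0.003736
(r − q) = 0.003736 / (540/360) = 0.002491
r = ln(F/S)/T + q = 0.002491 + 0.0547 = 0.057191
r = 5.72%

5.72%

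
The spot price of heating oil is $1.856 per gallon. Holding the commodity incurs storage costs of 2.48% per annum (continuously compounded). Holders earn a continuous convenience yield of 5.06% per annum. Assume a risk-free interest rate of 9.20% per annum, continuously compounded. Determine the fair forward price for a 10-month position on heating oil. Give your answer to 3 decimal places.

$1.961 per gallon

Net carry = r + u − y = 0.0920 + 0.0248 − 0.0506 = 0.0662
F = S·e^((r+u−y)T) = 1.856 · e^(0.0662 × 10/12) = 1.856 · e^0.055167
= 1.856 × 1.056717 = $1.961 per gallon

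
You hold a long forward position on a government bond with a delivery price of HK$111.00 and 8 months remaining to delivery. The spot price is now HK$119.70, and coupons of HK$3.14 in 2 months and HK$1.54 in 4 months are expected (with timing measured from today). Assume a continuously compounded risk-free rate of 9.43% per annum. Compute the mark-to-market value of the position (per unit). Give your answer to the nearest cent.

PV(remaining coupons) I = 3.14·e^(−0.0943·2/12) + 1.54·e^(−0.0943·4/12) = 4.5834
Current forward F = (S − I)·e^(rT) = (119.70 − 4.5834)·e^(0.0943·8/12) = 115.1166 × 1.064885 = 122.5859
Value (long) = (F − K)·e^(−rT) = (122.5859 − 111.00) × 0.939069 = 10.8800
Value = HK$10.88

HK$10.88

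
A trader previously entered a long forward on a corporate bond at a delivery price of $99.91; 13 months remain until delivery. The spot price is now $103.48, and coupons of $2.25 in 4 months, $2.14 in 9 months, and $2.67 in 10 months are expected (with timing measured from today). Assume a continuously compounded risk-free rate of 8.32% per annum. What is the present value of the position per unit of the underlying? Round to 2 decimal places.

PV(remaining coupons) I = 2.25·e^(−0.0832·4/12) + 2.14·e^(−0.0832·9/12) + 2.67·e^(−0.0832·10/12) = 6.6902
Current forward F = (S − I)·e^(rT) = (103.48 − 6.6902)·e^(0.0832·13/12) = 96.7898 × 1.094320 = 105.9190
Value (long) = (F − K)·e^(−rT) = (105.9190 − 99.91) × 0.913809 = 5.4911
Value = $5.49

$5.49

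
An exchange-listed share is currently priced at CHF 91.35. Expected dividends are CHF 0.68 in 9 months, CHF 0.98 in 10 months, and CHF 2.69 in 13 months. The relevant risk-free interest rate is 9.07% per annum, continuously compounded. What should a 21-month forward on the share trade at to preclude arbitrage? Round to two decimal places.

CHF 102.40

PV(dividends) I = 0.68·e^(−0.0907·9/12) + 0.98·e^(−0.0907·10/12) + 2.69·e^(−0.0907·13/12)
I = 0.6353 + 0.9087 + 2.4383 = 3.9823
F = (S − I)·e^(rT) = (91.35 − 3.9823) · e^(0.0907·21/12)
= 87.3677 · e^0.158725 = 87.3677 × 1.172016 = CHF 102.40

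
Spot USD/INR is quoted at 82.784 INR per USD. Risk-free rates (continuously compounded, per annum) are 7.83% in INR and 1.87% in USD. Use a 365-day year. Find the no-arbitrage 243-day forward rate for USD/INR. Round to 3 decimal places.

F = S·e^((r_INR − r_USD)T) = 82.784 · e^((0.0783 − 0.0187) × 243/365)
= 82.784 · e^0.039679 = 82.784 × 1.040477
F = 86.135 INR per USD

86.135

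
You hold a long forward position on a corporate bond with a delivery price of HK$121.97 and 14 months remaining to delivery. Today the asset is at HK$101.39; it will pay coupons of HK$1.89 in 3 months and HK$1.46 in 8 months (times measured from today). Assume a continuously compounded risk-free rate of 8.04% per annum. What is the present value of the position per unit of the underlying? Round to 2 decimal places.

-HK$12.90

PV(remaining coupons) I = 1.89·e^(−0.0804·3/12) + 1.46·e^(−0.0804·8/12) = 3.2362
Current forward F = (S − I)·e^(rT) = (101.39 − 3.2362)·e^(0.0804·14/12) = 98.1538 × 1.098340 = 107.8062
Value (long) = (F − K)·e^(−rT) = (107.8062 − 121.97) × 0.910465 = -12.8956
Value = -HK$12.90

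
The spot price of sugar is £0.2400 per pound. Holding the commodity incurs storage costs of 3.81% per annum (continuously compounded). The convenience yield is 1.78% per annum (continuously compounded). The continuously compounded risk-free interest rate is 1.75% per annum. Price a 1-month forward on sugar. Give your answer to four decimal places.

£0.2408 per pound

Net carry = r + u − y = 0.0175 + 0.0381 − 0.0178 = 0.0378
F = S·e^((r+u−y)T) = 0.2400 · e^(0.0378 × 1/12) = 0.2400 · e^0.003150
= 0.2400 × 1.003155 = £0.2408 per pound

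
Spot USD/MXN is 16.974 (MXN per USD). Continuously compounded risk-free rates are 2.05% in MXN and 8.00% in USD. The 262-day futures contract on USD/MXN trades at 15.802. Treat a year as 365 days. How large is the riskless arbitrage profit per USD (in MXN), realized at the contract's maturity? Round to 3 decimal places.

0.462 per USD (in MXN)

Fair futures: F* = S·e^(carry·T), with carry = (r_MXN − r_USD) = 0.0205 − 0.0800 = -0.0595
F* = 16.974 · e^(-0.0595 × 262/365) = 16.974 · e^-0.042710 = 16.974 × 0.958189 = 16.2643
Market 15.802 < fair 16.2643: forward underpriced → reverse cash-and-carry (short spot, go long the forward).
At maturity, profit = |F_mkt − F*| = |15.802 − 16.2643| = 0.462 per USD (in MXN)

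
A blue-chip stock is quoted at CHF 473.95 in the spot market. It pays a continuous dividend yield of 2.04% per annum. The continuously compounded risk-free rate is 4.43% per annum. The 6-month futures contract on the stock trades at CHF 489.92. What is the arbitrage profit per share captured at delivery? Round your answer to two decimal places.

CHF 10.27 per share

Fair futures: F* = S·e^(carry·T), with carry = (r − q) = 0.0443 − 0.0204 = 0.0239
F* = 473.95 · e^(0.0239 × 6/12) = 473.95 · e^0.011950 = 473.95 × 1.012022 = CHF 479.6478
Market CHF 489.92 > fair CHF 479.6478: forward overpriced → cash-and-carry (buy spot, short the forward).
At maturity, profit = |F_mkt − F*| = |489.92 − 479.6478| = CHF 10.27 per share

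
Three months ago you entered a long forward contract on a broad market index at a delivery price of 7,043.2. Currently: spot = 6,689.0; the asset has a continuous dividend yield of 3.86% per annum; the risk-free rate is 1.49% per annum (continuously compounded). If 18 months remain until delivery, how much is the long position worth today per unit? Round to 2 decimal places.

-574.82

Current fair forward for the remaining 18 months: F = S·e^((r − q)·T), (r − q) = 0.0149 − 0.0386 = -0.0237
F = 6689.0 · e^(-0.0237 × 18/12) = 6689.0 × 0.96507448 = 6455.3832
Value of long forward = (F − K)·e^(−rT) = (6455.3832 − 7043.2) · e^(−0.0149·18/12)
= -587.8168 × 0.97789791 = -574.82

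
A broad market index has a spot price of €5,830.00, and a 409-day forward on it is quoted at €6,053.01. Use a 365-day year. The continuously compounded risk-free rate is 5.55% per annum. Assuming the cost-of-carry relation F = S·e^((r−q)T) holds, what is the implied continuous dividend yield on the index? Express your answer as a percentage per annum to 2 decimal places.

2.20%

From F = S·e^((r−q)T): (r − q) = ln(F/S)/T
ln(6053.01/5830.00) = ln(1.038252) = 0.037539
(r − q) = 0.037539 / (409/365) = 0.033501
q = r − ln(F/S)/T = 0.0555 − 0.033501 = 0.021999
q = 2.20%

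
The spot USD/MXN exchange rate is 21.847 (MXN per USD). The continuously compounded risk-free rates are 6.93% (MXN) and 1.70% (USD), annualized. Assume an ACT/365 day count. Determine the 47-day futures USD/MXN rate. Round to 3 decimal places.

21.995

F = S·e^((r_MXN − r_USD)T) = 21.847 · e^((0.0693 − 0.0170) × 47/365)
= 21.847 · e^0.006735 = 21.847 × 1.006758
F = 21.995 MXN per USD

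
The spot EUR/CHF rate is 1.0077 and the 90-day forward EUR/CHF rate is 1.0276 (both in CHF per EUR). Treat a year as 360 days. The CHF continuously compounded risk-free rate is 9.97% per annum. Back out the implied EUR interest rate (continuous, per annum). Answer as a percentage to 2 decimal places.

F = S·e^((r_CHF − r_EUR)T) ⇒ r_EUR = r_CHF − ln(F/S)/T
ln(1.0276/1.0077) = 0.019555; /(90/360) = 0.078220
r_EUR = 0.0997 − 0.078220 = 0.021480
r_EUR = 2.15%

2.15%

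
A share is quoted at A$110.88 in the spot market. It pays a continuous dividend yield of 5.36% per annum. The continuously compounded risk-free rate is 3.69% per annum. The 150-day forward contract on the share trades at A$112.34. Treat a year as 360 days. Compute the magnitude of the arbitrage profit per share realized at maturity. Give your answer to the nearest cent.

A$2.23 per share

Fair forward: F* = S·e^(carry·T), with carry = (r − q) = 0.0369 − 0.0536 = -0.0167
F* = 110.88 · e^(-0.0167 × 150/360) = 110.88 · e^-0.006958 = 110.88 × 0.993066 = A$110.1112
Market A$112.34 > fair A$110.1112: forward overpriced → cash-and-carry (buy spot, short the forward).
At maturity, profit = |F_mkt − F*| = |112.34 − 110.1112| = A$2.23 per share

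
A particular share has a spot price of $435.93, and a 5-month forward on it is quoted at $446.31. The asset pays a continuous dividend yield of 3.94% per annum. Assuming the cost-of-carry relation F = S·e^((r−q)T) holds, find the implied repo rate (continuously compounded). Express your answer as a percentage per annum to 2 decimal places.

9.59%

From F = S·e^((r−q)T): (r − q) = ln(F/S)/T
ln(446.31/435.93) = ln(1.023811) = 0.023532
(r − q) = 0.023532 / (5/12) = 0.056477
r = ln(F/S)/T + q = 0.056477 + 0.0394 = 0.095877
r = 9.59%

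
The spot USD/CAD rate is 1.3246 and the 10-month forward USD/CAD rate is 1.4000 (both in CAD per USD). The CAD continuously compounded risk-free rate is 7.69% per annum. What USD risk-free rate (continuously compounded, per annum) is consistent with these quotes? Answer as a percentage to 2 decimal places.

F = S·e^((r_CAD − r_USD)T) ⇒ r_USD = r_CAD − ln(F/S)/T
ln(1.4000/1.3246) = 0.055362; /(10/12) = 0.066434
r_USD = 0.0769 − 0.066434 = 0.010466
r_USD = 1.05%

1.05%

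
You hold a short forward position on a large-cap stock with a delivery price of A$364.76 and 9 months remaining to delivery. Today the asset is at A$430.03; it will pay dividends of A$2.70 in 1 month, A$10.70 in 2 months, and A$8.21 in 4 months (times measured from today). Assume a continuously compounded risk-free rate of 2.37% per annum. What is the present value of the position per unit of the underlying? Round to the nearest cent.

PV(remaining dividends) I = 2.70·e^(−0.0237·1/12) + 10.70·e^(−0.0237·2/12) + 8.21·e^(−0.0237·4/12) = 21.4979
Current forward F = (S − I)·e^(rT) = (430.03 − 21.4979)·e^(0.0237·9/12) = 408.5321 × 1.017934 = 415.8587
Value (long) = (F − K)·e^(−rT) = (415.8587 − 364.76) × 0.982382 = 50.1984
Short position value = −(long value) = -A$50.20

-A$50.20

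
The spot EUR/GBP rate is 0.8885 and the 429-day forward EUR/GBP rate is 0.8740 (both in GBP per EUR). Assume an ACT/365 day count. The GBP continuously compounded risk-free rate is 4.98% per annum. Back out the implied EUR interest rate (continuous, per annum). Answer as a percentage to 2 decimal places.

6.38%

F = S·e^((r_GBP − r_EUR)T) ⇒ r_EUR = r_GBP − ln(F/S)/T
ln(0.8740/0.8885) = -0.016454; /(429/365) = -0.013999
r_EUR = 0.0498 + 0.013999 = 0.063799
r_EUR = 6.38%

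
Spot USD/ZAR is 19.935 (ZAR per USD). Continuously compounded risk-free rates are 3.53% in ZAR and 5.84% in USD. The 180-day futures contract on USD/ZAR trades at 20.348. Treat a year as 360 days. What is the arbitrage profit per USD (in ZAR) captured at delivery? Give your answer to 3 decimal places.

Fair futures: F* = S·e^(carry·T), with carry = (r_ZAR − r_USD) = 0.0353 − 0.0584 = -0.0231
F* = 19.935 · e^(-0.0231 × 180/360) = 19.935 · e^-0.011550 = 19.935 × 0.988516 = 19.7061
Market 20.348 > fair 19.7061: forward overpriced → cash-and-carry (buy spot, short the forward).
At maturity, profit = |F_mkt − F*| = |20.348 − 19.7061| = 0.642 per USD (in ZAR)

0.642 per USD (in ZAR)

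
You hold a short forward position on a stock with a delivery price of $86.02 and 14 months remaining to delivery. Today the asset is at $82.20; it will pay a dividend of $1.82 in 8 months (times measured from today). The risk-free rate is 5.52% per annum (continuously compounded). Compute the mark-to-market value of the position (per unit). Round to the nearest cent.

$0.21

PV(remaining dividends) I = 1.82·e^(−0.0552·8/12) = 1.7542
Current forward F = (S − I)·e^(rT) = (82.20 − 1.7542)·e^(0.0552·14/12) = 80.4458 × 1.066519 = 85.7970
Value (long) = (F − K)·e^(−rT) = (85.7970 − 86.02) × 0.937630 = -0.2091
Short position value = −(long value) = $0.21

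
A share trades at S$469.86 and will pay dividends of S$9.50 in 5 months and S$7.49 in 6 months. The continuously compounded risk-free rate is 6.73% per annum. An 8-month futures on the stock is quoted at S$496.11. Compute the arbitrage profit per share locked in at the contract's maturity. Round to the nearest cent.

PV(dividends) I = 9.50·e^(−0.0673·5/12) + 7.49·e^(−0.0673·6/12) = 16.4795
Fair futures F* = (S − I)·e^(rT) = (469.86 − 16.4795)·e^0.044867 = 453.3805 × 1.045889 = 474.1857
Market S$496.11 > fair 474.1857: forward overpriced → cash-and-carry (borrow at r, buy the stock and collect the dividends, short the forward).
Profit at T = |F_mkt − F*| = |496.11 − 474.1857| = S$21.92 per share

S$21.92 per share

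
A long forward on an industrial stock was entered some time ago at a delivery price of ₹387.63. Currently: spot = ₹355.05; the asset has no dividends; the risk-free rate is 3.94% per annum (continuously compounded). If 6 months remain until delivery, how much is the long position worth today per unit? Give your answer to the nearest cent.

-₹25.02

Current fair forward for the remaining 6 months: F = S·e^(r·T), r = 0.0394
F = 355.05 · e^(0.0394 × 6/12) = 355.05 × 1.019895 = 362.1137
Value of long forward = (F − K)·e^(−rT) = (362.1137 − 387.63) · e^(−0.0394·6/12)
= -25.5163 × 0.980493 = -25.02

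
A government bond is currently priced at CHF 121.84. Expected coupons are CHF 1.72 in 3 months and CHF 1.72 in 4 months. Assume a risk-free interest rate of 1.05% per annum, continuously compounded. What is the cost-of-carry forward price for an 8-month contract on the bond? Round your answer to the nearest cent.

CHF 119.24

PV(coupons) I = 1.72·e^(−0.0105·3/12) + 1.72·e^(−0.0105·4/12)
I = 1.7155 + 1.7140 = 3.4295
F = (S − I)·e^(rT) = (121.84 − 3.4295) · e^(0.0105·8/12)
= 118.4105 · e^0.007000 = 118.4105 × 1.007025 = CHF 119.24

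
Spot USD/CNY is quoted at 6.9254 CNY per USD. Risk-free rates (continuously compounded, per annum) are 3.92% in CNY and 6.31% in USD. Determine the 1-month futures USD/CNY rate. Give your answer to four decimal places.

F = S·e^((r_CNY − r_USD)T) = 6.9254 · e^((0.0392 − 0.0631) × 1/12)
= 6.9254 · e^-0.001992 = 6.9254 × 0.998010
F = 6.9116 CNY per USD

6.9116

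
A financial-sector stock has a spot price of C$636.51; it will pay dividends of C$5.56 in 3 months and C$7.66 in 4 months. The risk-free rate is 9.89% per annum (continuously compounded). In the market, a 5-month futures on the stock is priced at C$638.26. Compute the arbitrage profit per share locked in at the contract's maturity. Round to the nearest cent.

C$11.65 per share

PV(dividends) I = 5.56·e^(−0.0989·3/12) + 7.66·e^(−0.0989·4/12) = 12.8358
Fair futures F* = (S − I)·e^(rT) = (636.51 − 12.8358)·e^0.041208 = 623.6742 × 1.042069 = 649.9115
Market C$638.26 < fair 649.9115: forward underpriced → reverse cash-and-carry (short the stock, invest proceeds at r, pay the dividends, go long the forward).
Profit at T = |F_mkt − F*| = |638.26 − 649.9115| = C$11.65 per share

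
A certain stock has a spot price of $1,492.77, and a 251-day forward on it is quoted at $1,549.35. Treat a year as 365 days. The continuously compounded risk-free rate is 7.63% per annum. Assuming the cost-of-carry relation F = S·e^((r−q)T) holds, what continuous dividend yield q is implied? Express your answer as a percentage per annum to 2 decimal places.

From F = S·e^((r−q)T): (r − q) = ln(F/S)/T
ln(1549.35/1492.77) = ln(1.037903) = 0.037202
(r − q) = 0.037202 / (251/365) = 0.054099
q = r − ln(F/S)/T = 0.0763 − 0.054099 = 0.022201
q = 2.22%

2.22%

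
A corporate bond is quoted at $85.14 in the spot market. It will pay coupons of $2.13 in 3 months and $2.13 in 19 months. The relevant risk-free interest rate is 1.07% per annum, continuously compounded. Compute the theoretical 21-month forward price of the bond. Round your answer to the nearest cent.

$82.45

PV(coupons) I = 2.13·e^(−0.0107·3/12) + 2.13·e^(−0.0107·19/12)
I = 2.1243 + 2.0942 = 4.2185
F = (S − I)·e^(rT) = (85.14 − 4.2185) · e^(0.0107·21/12)
= 80.9215 · e^0.018725 = 80.9215 × 1.018901 = $82.45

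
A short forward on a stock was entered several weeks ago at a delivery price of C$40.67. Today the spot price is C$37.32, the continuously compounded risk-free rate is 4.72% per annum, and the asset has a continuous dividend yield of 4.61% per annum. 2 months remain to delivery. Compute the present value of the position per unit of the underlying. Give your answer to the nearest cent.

Current fair forward for the remaining 2 months: F = S·e^((r − q)·T), (r − q) = 0.0472 − 0.0461 = 0.0011
F = 37.32 · e^(0.0011 × 2/12) = 37.32 × 1.000183 = 37.3268
Value of long forward = (F − K)·e^(−rT) = (37.3268 − 40.67) · e^(−0.0472·2/12)
= -3.3432 × 0.992164 = -3.32
Short position value = −(long value) = C$3.32

C$3.32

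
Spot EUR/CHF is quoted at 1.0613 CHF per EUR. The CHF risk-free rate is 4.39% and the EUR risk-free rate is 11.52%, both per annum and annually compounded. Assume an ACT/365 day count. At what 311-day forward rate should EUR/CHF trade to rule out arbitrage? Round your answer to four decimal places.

By covered interest parity, F = S · (1+r_CHF)^T / (1+r_EUR)^T
= 1.0613 × 1.037286 / 1.097355 = 1.0613 × 0.945260
F = 1.0032 CHF per EUR

1.0032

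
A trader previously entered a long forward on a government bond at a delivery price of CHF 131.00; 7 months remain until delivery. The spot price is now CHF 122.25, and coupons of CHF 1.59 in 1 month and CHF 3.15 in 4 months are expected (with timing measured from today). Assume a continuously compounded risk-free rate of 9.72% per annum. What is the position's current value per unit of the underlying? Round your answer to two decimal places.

-CHF 6.16

PV(remaining coupons) I = 1.59·e^(−0.0972·1/12) + 3.15·e^(−0.0972·4/12) = 4.6267
Current forward F = (S − I)·e^(rT) = (122.25 − 4.6267)·e^(0.0972·7/12) = 117.6233 × 1.058338 = 124.4852
Value (long) = (F − K)·e^(−rT) = (124.4852 − 131.00) × 0.944877 = -6.1557
Value = -CHF 6.16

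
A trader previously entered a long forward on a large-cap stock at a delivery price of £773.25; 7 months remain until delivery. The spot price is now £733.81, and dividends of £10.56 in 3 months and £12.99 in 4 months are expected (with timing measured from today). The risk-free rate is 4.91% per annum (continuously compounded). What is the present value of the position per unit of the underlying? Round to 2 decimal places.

-£40.82

PV(remaining dividends) I = 10.56·e^(−0.0491·3/12) + 12.99·e^(−0.0491·4/12) = 23.2103
Current forward F = (S − I)·e^(rT) = (733.81 − 23.2103)·e^(0.0491·7/12) = 710.5997 × 1.029056 = 731.2469
Value (long) = (F − K)·e^(−rT) = (731.2469 − 773.25) × 0.971765 = -40.8171
Value = -£40.82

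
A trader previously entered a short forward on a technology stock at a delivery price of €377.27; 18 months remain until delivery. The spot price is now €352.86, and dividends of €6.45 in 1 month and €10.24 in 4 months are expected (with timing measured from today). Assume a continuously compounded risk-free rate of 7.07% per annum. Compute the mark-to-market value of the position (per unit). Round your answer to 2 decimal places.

€2.86

PV(remaining dividends) I = 6.45·e^(−0.0707·1/12) + 10.24·e^(−0.0707·4/12) = 16.4136
Current forward F = (S − I)·e^(rT) = (352.86 − 16.4136)·e^(0.0707·18/12) = 336.4464 × 1.111877 = 374.0870
Value (long) = (F − K)·e^(−rT) = (374.0870 − 377.27) × 0.899380 = -2.8627
Short position value = −(long value) = €2.86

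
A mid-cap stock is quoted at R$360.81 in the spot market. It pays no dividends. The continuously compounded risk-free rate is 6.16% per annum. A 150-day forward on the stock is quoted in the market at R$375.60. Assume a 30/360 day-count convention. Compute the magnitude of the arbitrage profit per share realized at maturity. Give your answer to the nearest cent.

R$5.41 per share

Fair forward: F* = S·e^(carry·T), with carry = r = 0.0616
F* = 360.81 · e^(0.0616 × 150/360) = 360.81 · e^0.025667 = 360.81 × 1.025999 = R$370.1907
Market R$375.60 > fair R$370.1907: forward overpriced → cash-and-carry (buy spot, short the forward).
At maturity, profit = |F_mkt − F*| = |375.60 − 370.1907| = R$5.41 per share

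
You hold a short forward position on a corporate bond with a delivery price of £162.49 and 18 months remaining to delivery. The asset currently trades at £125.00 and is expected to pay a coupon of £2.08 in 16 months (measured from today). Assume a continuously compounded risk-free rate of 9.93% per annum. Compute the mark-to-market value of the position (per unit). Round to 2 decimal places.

PV(remaining coupons) I = 2.08·e^(−0.0993·16/12) = 1.8221
Current forward F = (S − I)·e^(rT) = (125.00 − 1.8221)·e^(0.0993·18/12) = 123.1779 × 1.160615 = 142.9621
Value (long) = (F − K)·e^(−rT) = (142.9621 − 162.49) × 0.861612 = -16.8255
Short position value = −(long value) = £16.83

£16.83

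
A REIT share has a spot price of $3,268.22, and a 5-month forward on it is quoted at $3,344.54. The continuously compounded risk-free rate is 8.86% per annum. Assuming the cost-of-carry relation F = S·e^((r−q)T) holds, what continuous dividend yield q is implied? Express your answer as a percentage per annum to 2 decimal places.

3.32%

From F = S·e^((r−q)T): (r − q) = ln(F/S)/T
ln(3344.54/3268.22) = ln(1.023352) = 0.023084
(r − q) = 0.023084 / (5/12) = 0.055402
q = r − ln(F/S)/T = 0.0886 − 0.055402 = 0.033198
q = 3.32%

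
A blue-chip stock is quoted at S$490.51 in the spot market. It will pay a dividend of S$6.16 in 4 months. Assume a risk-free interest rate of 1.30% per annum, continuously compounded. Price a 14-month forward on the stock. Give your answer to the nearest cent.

PV(dividends) I = 6.16·e^(−0.0130·4/12)
I = 6.1334
F = (S − I)·e^(rT) = (490.51 − 6.1334) · e^(0.0130·14/12)
= 484.3766 · e^0.015167 = 484.3766 × 1.015283 = S$491.78

S$491.78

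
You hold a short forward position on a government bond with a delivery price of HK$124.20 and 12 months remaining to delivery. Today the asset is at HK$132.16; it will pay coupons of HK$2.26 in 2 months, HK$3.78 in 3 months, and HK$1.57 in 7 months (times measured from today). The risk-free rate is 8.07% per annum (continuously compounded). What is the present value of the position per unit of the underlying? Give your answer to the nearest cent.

-HK$10.16

PV(remaining coupons) I = 2.26·e^(−0.0807·2/12) + 3.78·e^(−0.0807·3/12) + 1.57·e^(−0.0807·7/12) = 7.4321
Current forward F = (S − I)·e^(rT) = (132.16 − 7.4321)·e^(0.0807·12/12) = 124.7279 × 1.084046 = 135.2108
Value (long) = (F − K)·e^(−rT) = (135.2108 − 124.20) × 0.922470 = 10.1571
Short position value = −(long value) = -HK$10.16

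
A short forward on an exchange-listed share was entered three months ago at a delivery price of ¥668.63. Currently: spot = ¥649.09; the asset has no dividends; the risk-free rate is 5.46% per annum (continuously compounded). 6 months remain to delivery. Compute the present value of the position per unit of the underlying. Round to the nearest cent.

¥1.53

Current fair forward for the remaining 6 months: F = S·e^(r·T), r = 0.0546
F = 649.09 · e^(0.0546 × 6/12) = 649.09 × 1.027676 = 667.0542
Value of long forward = (F − K)·e^(−rT) = (667.0542 − 668.63) · e^(−0.0546·6/12)
= -1.5758 × 0.973069 = -1.53
Short position value = −(long value) = ¥1.53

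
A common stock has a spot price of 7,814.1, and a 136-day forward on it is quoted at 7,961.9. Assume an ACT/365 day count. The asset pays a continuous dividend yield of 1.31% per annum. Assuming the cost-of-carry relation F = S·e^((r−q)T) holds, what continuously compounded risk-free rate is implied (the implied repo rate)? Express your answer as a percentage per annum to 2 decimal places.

From F = S·e^((r−q)T): (r − q) = ln(F/S)/T
ln(7961.9/7814.1) = ln(1.018915) = 0.018738
(r − q) = 0.018738 / (136/365) = 0.050289
r = ln(F/S)/T + q = 0.050289 + 0.0131 = 0.063389
r = 6.34%

6.34%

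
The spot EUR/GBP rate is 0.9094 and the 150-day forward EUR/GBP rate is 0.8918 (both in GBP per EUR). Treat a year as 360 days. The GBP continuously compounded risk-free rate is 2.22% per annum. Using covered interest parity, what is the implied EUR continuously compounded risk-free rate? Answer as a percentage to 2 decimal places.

6.91%

F = S·e^((r_GBP − r_EUR)T) ⇒ r_EUR = r_GBP − ln(F/S)/T
ln(0.8918/0.9094) = -0.019543; /(150/360) = -0.046903
r_EUR = 0.0222 + 0.046903 = 0.069103
r_EUR = 6.91%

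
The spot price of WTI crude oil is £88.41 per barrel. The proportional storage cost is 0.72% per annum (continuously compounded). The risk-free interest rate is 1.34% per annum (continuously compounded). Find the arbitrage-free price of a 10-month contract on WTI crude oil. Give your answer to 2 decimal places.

Net carry = r + u − y = 0.0134 + 0.0072 − 0.0000 = 0.0206
F = S·e^((r+u−y)T) = 88.41 · e^(0.0206 × 10/12) = 88.41 · e^0.017167
= 88.41 × 1.017315 = £89.94 per barrel

£89.94 per barrel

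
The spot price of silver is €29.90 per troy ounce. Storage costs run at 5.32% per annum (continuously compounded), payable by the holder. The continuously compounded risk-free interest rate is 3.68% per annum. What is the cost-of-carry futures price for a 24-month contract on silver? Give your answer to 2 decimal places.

€35.80 per troy ounce

Net carry = r + u − y = 0.0368 + 0.0532 − 0.0000 = 0.0900
F = S·e^((r+u−y)T) = 29.90 · e^(0.0900 × 24/12) = 29.90 · e^0.180000
= 29.90 × 1.197217 = €35.80 per troy ounce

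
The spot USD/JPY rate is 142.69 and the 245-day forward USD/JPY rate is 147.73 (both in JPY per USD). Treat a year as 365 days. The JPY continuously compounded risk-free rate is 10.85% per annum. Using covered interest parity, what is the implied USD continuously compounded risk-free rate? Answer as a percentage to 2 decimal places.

F = S·e^((r_JPY − r_USD)T) ⇒ r_USD = r_JPY − ln(F/S)/T
ln(147.73/142.69) = 0.034712; /(245/365) = 0.051714
r_USD = 0.1085 − 0.051714 = 0.056786
r_USD = 5.68%

5.68%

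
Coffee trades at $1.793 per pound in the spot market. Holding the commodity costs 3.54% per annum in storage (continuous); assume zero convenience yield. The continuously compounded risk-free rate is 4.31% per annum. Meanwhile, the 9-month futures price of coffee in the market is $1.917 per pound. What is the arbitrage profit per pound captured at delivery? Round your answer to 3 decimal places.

Fair futures: F* = S·e^(carry·T), with carry = (r + u) = 0.0431 + 0.0354 = 0.0785
F* = 1.793 · e^(0.0785 × 9/12) = 1.793 · e^0.058875 = 1.793 × 1.060643 = $1.9017
Market $1.917 > fair $1.9017: forward overpriced → cash-and-carry (buy spot, short the forward).
At maturity, profit = |F_mkt − F*| = |1.917 − 1.9017| = $0.015 per pound

$0.015 per pound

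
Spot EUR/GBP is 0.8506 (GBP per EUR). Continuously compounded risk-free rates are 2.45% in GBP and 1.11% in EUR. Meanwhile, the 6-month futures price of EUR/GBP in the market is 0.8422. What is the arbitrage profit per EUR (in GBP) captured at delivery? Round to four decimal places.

0.0141 per EUR (in GBP)

Fair futures: F* = S·e^(carry·T), with carry = (r_GBP − r_EUR) = 0.0245 − 0.0111 = 0.0134
F* = 0.8506 · e^(0.0134 × 6/12) = 0.8506 · e^0.006700 = 0.8506 × 1.006722 = 0.8563
Market 0.8422 < fair 0.8563: forward underpriced → reverse cash-and-carry (short spot, go long the forward).
At maturity, profit = |F_mkt − F*| = |0.8422 − 0.8563| = 0.0141 per EUR (in GBP)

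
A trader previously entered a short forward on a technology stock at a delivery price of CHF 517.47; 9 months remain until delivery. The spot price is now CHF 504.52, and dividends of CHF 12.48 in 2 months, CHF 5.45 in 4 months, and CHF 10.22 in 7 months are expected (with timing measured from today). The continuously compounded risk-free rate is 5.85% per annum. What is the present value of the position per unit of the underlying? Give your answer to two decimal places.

PV(remaining dividends) I = 12.48·e^(−0.0585·2/12) + 5.45·e^(−0.0585·4/12) + 10.22·e^(−0.0585·7/12) = 27.5808
Current forward F = (S − I)·e^(rT) = (504.52 − 27.5808)·e^(0.0585·9/12) = 476.9392 × 1.044852 = 498.3309
Value (long) = (F − K)·e^(−rT) = (498.3309 − 517.47) × 0.957074 = -18.3175
Short position value = −(long value) = CHF 18.32

CHF 18.32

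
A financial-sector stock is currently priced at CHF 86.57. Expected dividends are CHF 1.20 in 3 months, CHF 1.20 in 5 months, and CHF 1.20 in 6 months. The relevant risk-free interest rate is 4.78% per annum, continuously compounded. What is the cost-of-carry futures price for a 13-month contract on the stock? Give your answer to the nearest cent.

PV(dividends) I = 1.20·e^(−0.0478·3/12) + 1.20·e^(−0.0478·5/12) + 1.20·e^(−0.0478·6/12)
I = 1.1857 + 1.1763 + 1.1717 = 3.5337
F = (S − I)·e^(rT) = (86.57 − 3.5337) · e^(0.0478·13/12)
= 83.0363 · e^0.051783 = 83.0363 × 1.053147 = CHF 87.45

CHF 87.45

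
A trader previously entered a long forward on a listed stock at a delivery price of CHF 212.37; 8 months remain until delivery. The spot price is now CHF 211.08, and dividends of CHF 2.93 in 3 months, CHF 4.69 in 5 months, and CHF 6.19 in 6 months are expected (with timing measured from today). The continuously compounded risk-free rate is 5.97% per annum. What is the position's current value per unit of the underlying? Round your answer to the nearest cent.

PV(remaining dividends) I = 2.93·e^(−0.0597·3/12) + 4.69·e^(−0.0597·5/12) + 6.19·e^(−0.0597·6/12) = 13.4693
Current forward F = (S − I)·e^(rT) = (211.08 − 13.4693)·e^(0.0597·8/12) = 197.6107 × 1.040603 = 205.6343
Value (long) = (F − K)·e^(−rT) = (205.6343 − 212.37) × 0.960982 = -6.4729
Value = -CHF 6.47

-CHF 6.47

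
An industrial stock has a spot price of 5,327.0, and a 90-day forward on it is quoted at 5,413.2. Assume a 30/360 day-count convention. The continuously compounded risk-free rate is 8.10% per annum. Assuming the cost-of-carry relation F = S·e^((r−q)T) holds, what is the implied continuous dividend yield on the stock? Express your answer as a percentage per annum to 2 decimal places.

1.68%

From F = S·e^((r−q)T): (r − q) = ln(F/S)/T
ln(5413.2/5327.0) = ln(1.016182) = 0.016052
(r − q) = 0.016052 / (90/360) = 0.064208
q = r − ln(F/S)/T = 0.0810 − 0.064208 = 0.016792
q = 1.68%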